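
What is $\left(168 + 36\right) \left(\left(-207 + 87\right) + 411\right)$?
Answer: $59364$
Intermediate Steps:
$\left(168 + 36\right) \left(\left(-207 + 87\right) + 411\right) = 204 \left(-120 + 411\right) = 204 \cdot 291 = 59364$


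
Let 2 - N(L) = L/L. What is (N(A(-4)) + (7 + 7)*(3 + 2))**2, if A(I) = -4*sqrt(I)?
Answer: 5041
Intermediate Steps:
N(L) = 1 (N(L) = 2 - L/L = 2 - 1*1 = 2 - 1 = 1)
(N(A(-4)) + (7 + 7)*(3 + 2))**2 = (1 + (7 + 7)*(3 + 2))**2 = (1 + 14*5)**2 = (1 + 70)**2 = 71**2 = 5041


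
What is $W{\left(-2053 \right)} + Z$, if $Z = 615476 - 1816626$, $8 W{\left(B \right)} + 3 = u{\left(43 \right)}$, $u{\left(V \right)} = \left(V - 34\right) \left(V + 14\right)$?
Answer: $- \frac{4804345}{4} \approx -1.2011 \cdot 10^{6}$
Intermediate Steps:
$u{\left(V \right)} = \left(-34 + V\right) \left(14 + V\right)$
$W{\left(B \right)} = \frac{255}{4}$ ($W{\left(B \right)} = - \frac{3}{8} + \frac{-476 + 43^{2} - 860}{8} = - \frac{3}{8} + \frac{-476 + 1849 - 860}{8} = - \frac{3}{8} + \frac{1}{8} \cdot 513 = - \frac{3}{8} + \frac{513}{8} = \frac{255}{4}$)
$Z = -1201150$
$W{\left(-2053 \right)} + Z = \frac{255}{4} - 1201150 = - \frac{4804345}{4}$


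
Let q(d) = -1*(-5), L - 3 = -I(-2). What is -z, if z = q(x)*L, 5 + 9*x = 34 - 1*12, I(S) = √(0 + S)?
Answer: -15 + 5*I*√2 ≈ -15.0 + 7.0711*I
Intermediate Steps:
I(S) = √S
L = 3 - I*√2 (L = 3 - √(-2) = 3 - I*√2 ≈ 3.0 - 1.4142*I)
x = 17/9 (x = -5/9 + (34 - 1*12)/9 = -5/9 + (34 - 12)/9 = -5/9 + (⅑)*22 = -5/9 + 22/9 = 17/9 ≈ 1.8889)
q(d) = 5
z = 15 - 5*I*√2 (z = 5*(3 - I*√2) = 15 - 5*I*√2 ≈ 15.0 - 7.0711*I)
-z = -(15 - 5*I*√2) = -15 + 5*I*√2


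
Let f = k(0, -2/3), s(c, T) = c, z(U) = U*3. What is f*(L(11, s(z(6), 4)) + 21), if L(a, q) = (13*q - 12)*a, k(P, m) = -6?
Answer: -14778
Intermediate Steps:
z(U) = 3*U
L(a, q) = a*(-12 + 13*q) (L(a, q) = (-12 + 13*q)*a = a*(-12 + 13*q))
f = -6
f*(L(11, s(z(6), 4)) + 21) = -6*(11*(-12 + 13*(3*6)) + 21) = -6*(11*(-12 + 13*18) + 21) = -6*(11*(-12 + 234) + 21) = -6*(11*222 + 21) = -6*(2442 + 21) = -6*2463 = -14778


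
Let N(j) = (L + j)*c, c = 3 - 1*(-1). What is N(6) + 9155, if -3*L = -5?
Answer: 27557/3 ≈ 9185.7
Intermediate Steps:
L = 5/3 (L = -⅓*(-5) = 5/3 ≈ 1.6667)
c = 4 (c = 3 + 1 = 4)
N(j) = 20/3 + 4*j (N(j) = (5/3 + j)*4 = 20/3 + 4*j)
N(6) + 9155 = (20/3 + 4*6) + 9155 = (20/3 + 24) + 9155 = 92/3 + 9155 = 27557/3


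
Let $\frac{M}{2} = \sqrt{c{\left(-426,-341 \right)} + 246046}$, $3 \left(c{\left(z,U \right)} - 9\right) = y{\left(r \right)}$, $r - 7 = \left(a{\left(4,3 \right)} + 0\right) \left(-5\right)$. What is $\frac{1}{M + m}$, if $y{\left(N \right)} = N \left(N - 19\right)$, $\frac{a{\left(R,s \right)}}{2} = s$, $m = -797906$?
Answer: $- \frac{398953}{318326499664} - \frac{\sqrt{246377}}{318326499664} \approx -1.2548 \cdot 10^{-6}$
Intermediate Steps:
$a{\left(R,s \right)} = 2 s$
$r = -23$ ($r = 7 + \left(2 \cdot 3 + 0\right) \left(-5\right) = 7 + \left(6 + 0\right) \left(-5\right) = 7 + 6 \left(-5\right) = 7 - 30 = -23$)
$y{\left(N \right)} = N \left(-19 + N\right)$
$c{\left(z,U \right)} = 331$ ($c{\left(z,U \right)} = 9 + \frac{\left(-23\right) \left(-19 - 23\right)}{3} = 9 + \frac{\left(-23\right) \left(-42\right)}{3} = 9 + \frac{1}{3} \cdot 966 = 9 + 322 = 331$)
$M = 2 \sqrt{246377}$ ($M = 2 \sqrt{331 + 246046} = 2 \sqrt{246377} \approx 992.73$)
$\frac{1}{M + m} = \frac{1}{2 \sqrt{246377} - 797906} = \frac{1}{-797906 + 2 \sqrt{246377}}$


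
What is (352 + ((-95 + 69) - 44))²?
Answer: 79524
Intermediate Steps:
(352 + ((-95 + 69) - 44))² = (352 + (-26 - 44))² = (352 - 70)² = 282² = 79524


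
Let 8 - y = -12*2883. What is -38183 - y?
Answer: -72787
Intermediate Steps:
y = 34604 (y = 8 - (-12)*2883 = 8 - 1*(-34596) = 8 + 34596 = 34604)
-38183 - y = -38183 - 1*34604 = -38183 - 34604 = -72787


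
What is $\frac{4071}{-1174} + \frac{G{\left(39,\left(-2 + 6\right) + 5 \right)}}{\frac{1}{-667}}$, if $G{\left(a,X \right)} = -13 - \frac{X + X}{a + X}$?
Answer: $\frac{41877319}{4696} \approx 8917.7$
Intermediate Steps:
$G{\left(a,X \right)} = -13 - \frac{2 X}{X + a}$
$\frac{4071}{-1174} + \frac{G{\left(39,\left(-2 + 6\right) + 5 \right)}}{\frac{1}{-667}} = \frac{4071}{-1174} + \frac{\frac{1}{\left(\left(-2 + 6\right) + 5\right) + 39} \left(- 15 \left(\left(-2 + 6\right) + 5\right) - 507\right)}{\frac{1}{-667}} = 4071 \left(- \frac{1}{1174}\right) + \frac{\frac{1}{\left(4 + 5\right) + 39} \left(- 15 \left(4 + 5\right) - 507\right)}{- \frac{1}{667}} = - \frac{4071}{1174} + \frac{\left(-15\right) 9 - 507}{9 + 39} \left(-667\right) = - \frac{4071}{1174} + \frac{-135 - 507}{48} \left(-667\right) = - \frac{4071}{1174} + \frac{1}{48} \left(-642\right) \left(-667\right) = - \frac{4071}{1174} - - \frac{71369}{8} = - \frac{4071}{1174} + \frac{71369}{8} = \frac{41877319}{4696}$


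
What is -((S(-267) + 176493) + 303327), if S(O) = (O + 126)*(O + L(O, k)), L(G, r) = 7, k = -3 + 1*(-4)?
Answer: -516480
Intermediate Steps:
k = -7 (k = -3 - 4 = -7)
S(O) = (7 + O)*(126 + O) (S(O) = (O + 126)*(O + 7) = (126 + O)*(7 + O) = (7 + O)*(126 + O))
-((S(-267) + 176493) + 303327) = -(((882 + (-267)² + 133*(-267)) + 176493) + 303327) = -(((882 + 71289 - 35511) + 176493) + 303327) = -((36660 + 176493) + 303327) = -(213153 + 303327) = -1*516480 = -516480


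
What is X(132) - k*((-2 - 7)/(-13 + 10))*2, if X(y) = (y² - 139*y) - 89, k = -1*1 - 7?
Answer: -965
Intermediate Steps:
k = -8 (k = -1 - 7 = -8)
X(y) = -89 + y² - 139*y
X(132) - k*((-2 - 7)/(-13 + 10))*2 = (-89 + 132² - 139*132) - (-8*(-2 - 7)/(-13 + 10))*2 = (-89 + 17424 - 18348) - (-(-72)/(-3))*2 = -1013 - (-(-72)*(-1)/3)*2 = -1013 - (-8*3)*2 = -1013 - (-24)*2 = -1013 - 1*(-48) = -1013 + 48 = -965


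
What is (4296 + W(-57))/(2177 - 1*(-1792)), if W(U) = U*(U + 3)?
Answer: 2458/1323 ≈ 1.8579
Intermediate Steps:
W(U) = U*(3 + U)
(4296 + W(-57))/(2177 - 1*(-1792)) = (4296 - 57*(3 - 57))/(2177 - 1*(-1792)) = (4296 - 57*(-54))/(2177 + 1792) = (4296 + 3078)/3969 = 7374*(1/3969) = 2458/1323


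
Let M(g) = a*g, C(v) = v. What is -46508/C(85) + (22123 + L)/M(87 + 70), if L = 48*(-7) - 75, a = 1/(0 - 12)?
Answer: -29447996/13345 ≈ -2206.7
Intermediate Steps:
a = -1/12 (a = 1/(-12) = -1/12 ≈ -0.083333)
M(g) = -g/12
L = -411 (L = -336 - 75 = -411)
-46508/C(85) + (22123 + L)/M(87 + 70) = -46508/85 + (22123 - 411)/((-(87 + 70)/12)) = -46508*1/85 + 21712/((-1/12*157)) = -46508/85 + 21712/(-157/12) = -46508/85 + 21712*(-12/157) = -46508/85 - 260544/157 = -29447996/13345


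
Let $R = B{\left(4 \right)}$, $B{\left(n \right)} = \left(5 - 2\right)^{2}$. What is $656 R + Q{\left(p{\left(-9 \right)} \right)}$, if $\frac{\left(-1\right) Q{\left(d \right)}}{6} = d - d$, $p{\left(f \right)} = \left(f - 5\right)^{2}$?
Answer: $5904$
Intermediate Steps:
$B{\left(n \right)} = 9$ ($B{\left(n \right)} = 3^{2} = 9$)
$R = 9$
$p{\left(f \right)} = \left(-5 + f\right)^{2}$
$Q{\left(d \right)} = 0$ ($Q{\left(d \right)} = - 6 \left(d - d\right) = \left(-6\right) 0 = 0$)
$656 R + Q{\left(p{\left(-9 \right)} \right)} = 656 \cdot 9 + 0 = 5904 + 0 = 5904$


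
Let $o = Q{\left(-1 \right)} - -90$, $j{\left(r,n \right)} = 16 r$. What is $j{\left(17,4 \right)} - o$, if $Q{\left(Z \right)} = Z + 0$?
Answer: $183$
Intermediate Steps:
$Q{\left(Z \right)} = Z$
$o = 89$ ($o = -1 - -90 = -1 + 90 = 89$)
$j{\left(17,4 \right)} - o = 16 \cdot 17 - 89 = 272 - 89 = 183$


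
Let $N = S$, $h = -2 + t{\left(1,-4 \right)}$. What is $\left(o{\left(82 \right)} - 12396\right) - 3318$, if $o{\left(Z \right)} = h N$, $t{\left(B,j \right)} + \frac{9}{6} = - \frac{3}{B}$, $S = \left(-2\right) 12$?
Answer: $-15558$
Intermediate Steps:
$S = -24$
$t{\left(B,j \right)} = - \frac{3}{2} - \frac{3}{B}$
$h = - \frac{13}{2}$ ($h = -2 - \left(\frac{3}{2} + \frac{3}{1}\right) = -2 - \frac{9}{2} = - \frac{13}{2} \approx -6.5$)
$N = -24$
$o{\left(Z \right)} = 156$ ($o{\left(Z \right)} = \left(- \frac{13}{2}\right) \left(-24\right) = 156$)
$\left(o{\left(82 \right)} - 12396\right) - 3318 = \left(156 - 12396\right) - 3318 = -12240 - 3318 = -15558$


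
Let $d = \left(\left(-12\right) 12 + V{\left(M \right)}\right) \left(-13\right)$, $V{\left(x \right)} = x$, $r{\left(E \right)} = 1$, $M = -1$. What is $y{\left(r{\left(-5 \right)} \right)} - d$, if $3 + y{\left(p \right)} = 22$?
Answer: $-1866$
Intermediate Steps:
$y{\left(p \right)} = 19$ ($y{\left(p \right)} = -3 + 22 = 19$)
$d = 1885$ ($d = \left(\left(-12\right) 12 - 1\right) \left(-13\right) = \left(-144 - 1\right) \left(-13\right) = \left(-145\right) \left(-13\right) = 1885$)
$y{\left(r{\left(-5 \right)} \right)} - d = 19 - 1885 = -1866$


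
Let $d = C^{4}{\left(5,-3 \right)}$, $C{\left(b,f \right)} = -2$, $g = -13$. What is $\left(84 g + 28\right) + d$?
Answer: $-1048$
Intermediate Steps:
$d = 16$ ($d = \left(-2\right)^{4} = 16$)
$\left(84 g + 28\right) + d = \left(84 \left(-13\right) + 28\right) + 16 = \left(-1092 + 28\right) + 16 = -1064 + 16 = -1048$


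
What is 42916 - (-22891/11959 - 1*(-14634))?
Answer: 338247329/11959 ≈ 28284.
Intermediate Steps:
42916 - (-22891/11959 - 1*(-14634)) = 42916 - (-22891*1/11959 + 14634) = 42916 - (-22891/11959 + 14634) = 42916 - 1*174985115/11959 = 42916 - 174985115/11959 = 338247329/11959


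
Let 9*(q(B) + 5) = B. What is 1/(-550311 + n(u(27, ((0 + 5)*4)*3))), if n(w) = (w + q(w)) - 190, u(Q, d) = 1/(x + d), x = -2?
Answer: -261/143682061 ≈ -1.8165e-6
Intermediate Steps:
q(B) = -5 + B/9
u(Q, d) = 1/(-2 + d)
n(w) = -195 + 10*w/9 (n(w) = (w + (-5 + w/9)) - 190 = (-5 + 10*w/9) - 190 = -195 + 10*w/9)
1/(-550311 + n(u(27, ((0 + 5)*4)*3))) = 1/(-550311 + (-195 + 10/(9*(-2 + ((0 + 5)*4)*3)))) = 1/(-550311 + (-195 + 10/(9*(-2 + (5*4)*3)))) = 1/(-550311 + (-195 + 10/(9*(-2 + 20*3)))) = 1/(-550311 + (-195 + 10/(9*(-2 + 60)))) = 1/(-550311 + (-195 + (10/9)/58)) = 1/(-550311 + (-195 + (10/9)*(1/58))) = 1/(-550311 + (-195 + 5/261)) = 1/(-550311 - 50890/261) = 1/(-143682061/261) = -261/143682061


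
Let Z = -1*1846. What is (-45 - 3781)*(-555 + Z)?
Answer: 9186226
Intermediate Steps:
Z = -1846
(-45 - 3781)*(-555 + Z) = (-45 - 3781)*(-555 - 1846) = -3826*(-2401) = 9186226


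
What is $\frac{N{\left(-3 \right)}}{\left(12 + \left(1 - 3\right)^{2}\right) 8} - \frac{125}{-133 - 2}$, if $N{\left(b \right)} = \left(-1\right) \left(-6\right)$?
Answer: $\frac{1681}{1728} \approx 0.9728$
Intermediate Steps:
$N{\left(b \right)} = 6$
$\frac{N{\left(-3 \right)}}{\left(12 + \left(1 - 3\right)^{2}\right) 8} - \frac{125}{-133 - 2} = \frac{6}{\left(12 + \left(1 - 3\right)^{2}\right) 8} - \frac{125}{-133 - 2} = \frac{6}{\left(12 + \left(-2\right)^{2}\right) 8} - \frac{125}{-133 - 2} = \frac{6}{\left(12 + 4\right) 8} - \frac{125}{-135} = \frac{6}{16 \cdot 8} - - \frac{25}{27} = \frac{6}{128} + \frac{25}{27} = 6 \cdot \frac{1}{128} + \frac{25}{27} = \frac{3}{64} + \frac{25}{27} = \frac{1681}{1728}$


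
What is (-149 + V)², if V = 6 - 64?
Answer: 42849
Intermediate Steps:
V = -58
(-149 + V)² = (-149 - 58)² = (-207)² = 42849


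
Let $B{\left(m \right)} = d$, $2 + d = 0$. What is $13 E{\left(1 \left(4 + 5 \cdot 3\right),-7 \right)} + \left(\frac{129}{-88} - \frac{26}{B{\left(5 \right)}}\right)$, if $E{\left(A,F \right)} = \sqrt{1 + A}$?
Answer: $\frac{1015}{88} + 26 \sqrt{5} \approx 69.672$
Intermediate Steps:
$d = -2$ ($d = -2 + 0 = -2$)
$B{\left(m \right)} = -2$
$13 E{\left(1 \left(4 + 5 \cdot 3\right),-7 \right)} + \left(\frac{129}{-88} - \frac{26}{B{\left(5 \right)}}\right) = 13 \sqrt{1 + 1 \left(4 + 5 \cdot 3\right)} + \left(\frac{129}{-88} - \frac{26}{-2}\right) = 13 \sqrt{1 + 1 \left(4 + 15\right)} + \left(129 \left(- \frac{1}{88}\right) - -13\right) = 13 \sqrt{1 + 1 \cdot 19} + \left(- \frac{129}{88} + 13\right) = 13 \sqrt{1 + 19} + \frac{1015}{88} = 13 \sqrt{20} + \frac{1015}{88} = 13 \cdot 2 \sqrt{5} + \frac{1015}{88} = 26 \sqrt{5} + \frac{1015}{88} = \frac{1015}{88} + 26 \sqrt{5}$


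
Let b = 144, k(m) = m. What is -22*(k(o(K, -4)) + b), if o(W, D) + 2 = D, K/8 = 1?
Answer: -3036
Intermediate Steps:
K = 8 (K = 8*1 = 8)
o(W, D) = -2 + D
-22*(k(o(K, -4)) + b) = -22*((-2 - 4) + 144) = -22*(-6 + 144) = -22*138 = -3036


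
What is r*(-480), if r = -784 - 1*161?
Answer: 453600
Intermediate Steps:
r = -945 (r = -784 - 161 = -945)
r*(-480) = -945*(-480) = 453600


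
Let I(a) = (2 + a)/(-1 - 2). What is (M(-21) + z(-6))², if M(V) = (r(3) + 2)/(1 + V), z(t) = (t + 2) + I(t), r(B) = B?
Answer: 1225/144 ≈ 8.5069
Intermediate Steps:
I(a) = -⅔ - a/3 (I(a) = (2 + a)/(-3) = (2 + a)*(-⅓) = -⅔ - a/3)
z(t) = 4/3 + 2*t/3 (z(t) = (t + 2) + (-⅔ - t/3) = (2 + t) + (-⅔ - t/3) = 4/3 + 2*t/3)
M(V) = 5/(1 + V) (M(V) = (3 + 2)/(1 + V) = 5/(1 + V))
(M(-21) + z(-6))² = (5/(1 - 21) + (4/3 + (⅔)*(-6)))² = (5/(-20) + (4/3 - 4))² = (5*(-1/20) - 8/3)² = (-¼ - 8/3)² = (-35/12)² = 1225/144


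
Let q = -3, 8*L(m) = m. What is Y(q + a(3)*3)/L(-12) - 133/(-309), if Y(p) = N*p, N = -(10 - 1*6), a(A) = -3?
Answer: -9755/309 ≈ -31.570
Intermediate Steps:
L(m) = m/8
N = -4 (N = -(10 - 6) = -1*4 = -4)
Y(p) = -4*p
Y(q + a(3)*3)/L(-12) - 133/(-309) = (-4*(-3 - 3*3))/(((⅛)*(-12))) - 133/(-309) = (-4*(-3 - 9))/(-3/2) - 133*(-1/309) = -4*(-12)*(-⅔) + 133/309 = 48*(-⅔) + 133/309 = -32 + 133/309 = -9755/309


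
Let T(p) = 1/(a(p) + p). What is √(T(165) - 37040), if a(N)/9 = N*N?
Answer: I*√2226775760898810/245190 ≈ 192.46*I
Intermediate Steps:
a(N) = 9*N² (a(N) = 9*(N*N) = 9*N²)
T(p) = 1/(p + 9*p²) (T(p) = 1/(9*p² + p) = 1/(p + 9*p²))
√(T(165) - 37040) = √(1/(165*(1 + 9*165)) - 37040) = √(1/(165*(1 + 1485)) - 37040) = √((1/165)/1486 - 37040) = √((1/165)*(1/1486) - 37040) = √(1/245190 - 37040) = √(-9081837599/245190) = I*√2226775760898810/245190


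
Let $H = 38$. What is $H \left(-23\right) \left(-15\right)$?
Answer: $13110$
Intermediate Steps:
$H \left(-23\right) \left(-15\right) = 38 \left(-23\right) \left(-15\right) = \left(-874\right) \left(-15\right) = 13110$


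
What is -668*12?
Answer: -8016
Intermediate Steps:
-668*12 = -334*24 = -8016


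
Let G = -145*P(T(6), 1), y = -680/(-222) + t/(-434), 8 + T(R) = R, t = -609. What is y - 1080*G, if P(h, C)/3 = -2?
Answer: -6466296463/6882 ≈ -9.3960e+5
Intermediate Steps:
T(R) = -8 + R
y = 30737/6882 (y = -680/(-222) - 609/(-434) = -680*(-1/222) - 609*(-1/434) = 340/111 + 87/62 = 30737/6882 ≈ 4.4663)
P(h, C) = -6 (P(h, C) = 3*(-2) = -6)
G = 870 (G = -145*(-6) = 870)
y - 1080*G = 30737/6882 - 1080*870 = 30737/6882 - 939600 = -6466296463/6882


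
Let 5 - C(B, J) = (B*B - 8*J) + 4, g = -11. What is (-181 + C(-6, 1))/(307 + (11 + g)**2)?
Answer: -208/307 ≈ -0.67752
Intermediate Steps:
C(B, J) = 1 - B**2 + 8*J (C(B, J) = 5 - ((B*B - 8*J) + 4) = 5 - ((B**2 - 8*J) + 4) = 5 - (4 + B**2 - 8*J) = 5 + (-4 - B**2 + 8*J) = 1 - B**2 + 8*J)
(-181 + C(-6, 1))/(307 + (11 + g)**2) = (-181 + (1 - 1*(-6)**2 + 8*1))/(307 + (11 - 11)**2) = (-181 + (1 - 1*36 + 8))/(307 + 0**2) = (-181 + (1 - 36 + 8))/(307 + 0) = (-181 - 27)/307 = -208*1/307 = -208/307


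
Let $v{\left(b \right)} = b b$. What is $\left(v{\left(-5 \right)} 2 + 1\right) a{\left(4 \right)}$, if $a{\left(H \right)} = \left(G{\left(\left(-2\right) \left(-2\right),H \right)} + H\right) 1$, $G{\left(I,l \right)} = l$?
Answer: $408$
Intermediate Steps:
$v{\left(b \right)} = b^{2}$
$a{\left(H \right)} = 2 H$ ($a{\left(H \right)} = \left(H + H\right) 1 = 2 H 1 = 2 H$)
$\left(v{\left(-5 \right)} 2 + 1\right) a{\left(4 \right)} = \left(\left(-5\right)^{2} \cdot 2 + 1\right) 2 \cdot 4 = \left(25 \cdot 2 + 1\right) 8 = \left(50 + 1\right) 8 = 51 \cdot 8 = 408$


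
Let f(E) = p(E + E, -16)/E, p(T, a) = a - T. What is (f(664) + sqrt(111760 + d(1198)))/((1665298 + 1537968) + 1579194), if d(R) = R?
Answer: -42/99236045 + sqrt(112958)/4782460 ≈ 6.9853e-5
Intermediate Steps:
f(E) = (-16 - 2*E)/E (f(E) = (-16 - (E + E))/E = (-16 - 2*E)/E)
(f(664) + sqrt(111760 + d(1198)))/((1665298 + 1537968) + 1579194) = ((-2 - 16/664) + sqrt(111760 + 1198))/((1665298 + 1537968) + 1579194) = ((-2 - 16*1/664) + sqrt(112958))/(3203266 + 1579194) = ((-2 - 2/83) + sqrt(112958))/4782460 = (-168/83 + sqrt(112958))*(1/4782460) = -42/99236045 + sqrt(112958)/4782460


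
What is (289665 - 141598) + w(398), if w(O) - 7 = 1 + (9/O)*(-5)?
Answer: 58933805/398 ≈ 1.4808e+5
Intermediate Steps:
w(O) = 8 - 45/O (w(O) = 7 + (1 + (9/O)*(-5)) = 7 + (1 - 45/O) = 8 - 45/O)
(289665 - 141598) + w(398) = (289665 - 141598) + (8 - 45/398) = 148067 + (8 - 45*1/398) = 148067 + (8 - 45/398) = 148067 + 3139/398 = 58933805/398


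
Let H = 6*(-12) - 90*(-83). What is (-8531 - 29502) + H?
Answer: -30635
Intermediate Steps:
H = 7398 (H = -72 + 7470 = 7398)
(-8531 - 29502) + H = (-8531 - 29502) + 7398 = -38033 + 7398 = -30635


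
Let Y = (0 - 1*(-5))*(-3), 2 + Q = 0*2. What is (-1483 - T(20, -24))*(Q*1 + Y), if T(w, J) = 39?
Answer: 25874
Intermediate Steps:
Q = -2 (Q = -2 + 0*2 = -2 + 0 = -2)
Y = -15 (Y = (0 + 5)*(-3) = 5*(-3) = -15)
(-1483 - T(20, -24))*(Q*1 + Y) = (-1483 - 1*39)*(-2*1 - 15) = (-1483 - 39)*(-2 - 15) = -1522*(-17) = 25874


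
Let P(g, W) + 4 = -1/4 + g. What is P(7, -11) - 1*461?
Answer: -1833/4 ≈ -458.25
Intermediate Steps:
P(g, W) = -17/4 + g (P(g, W) = -4 + (-1/4 + g) = -4 + (-1*¼ + g) = -4 + (-¼ + g) = -17/4 + g)
P(7, -11) - 1*461 = (-17/4 + 7) - 1*461 = 11/4 - 461 = -1833/4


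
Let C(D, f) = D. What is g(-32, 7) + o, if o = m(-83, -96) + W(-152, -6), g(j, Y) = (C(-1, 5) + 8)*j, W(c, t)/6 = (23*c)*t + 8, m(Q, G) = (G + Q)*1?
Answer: 125501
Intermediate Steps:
m(Q, G) = G + Q
W(c, t) = 48 + 138*c*t (W(c, t) = 6*((23*c)*t + 8) = 6*(23*c*t + 8) = 6*(8 + 23*c*t) = 48 + 138*c*t)
g(j, Y) = 7*j (g(j, Y) = (-1 + 8)*j = 7*j)
o = 125725 (o = (-96 - 83) + (48 + 138*(-152)*(-6)) = -179 + (48 + 125856) = -179 + 125904 = 125725)
g(-32, 7) + o = 7*(-32) + 125725 = -224 + 125725 = 125501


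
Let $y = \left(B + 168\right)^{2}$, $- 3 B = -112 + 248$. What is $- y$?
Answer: $- \frac{135424}{9} \approx -15047.0$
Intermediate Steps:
$B = - \frac{136}{3}$ ($B = - \frac{-112 + 248}{3} = \left(- \frac{1}{3}\right) 136 = - \frac{136}{3} \approx -45.333$)
$y = \frac{135424}{9}$ ($y = \left(- \frac{136}{3} + 168\right)^{2} = \left(\frac{368}{3}\right)^{2} = \frac{135424}{9} \approx 15047.0$)
$- y = \left(-1\right) \frac{135424}{9} = - \frac{135424}{9}$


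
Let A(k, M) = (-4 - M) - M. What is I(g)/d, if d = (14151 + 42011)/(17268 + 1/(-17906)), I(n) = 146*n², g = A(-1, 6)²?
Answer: 739628119195648/251409193 ≈ 2.9419e+6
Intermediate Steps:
A(k, M) = -4 - 2*M
g = 256 (g = (-4 - 2*6)² = (-4 - 12)² = (-16)² = 256)
d = 1005636772/309200807 (d = 56162/(17268 - 1/17906) = 56162/(309200807/17906) = 56162*(17906/309200807) = 1005636772/309200807 ≈ 3.2524)
I(g)/d = (146*256²)/(1005636772/309200807) = (146*65536)*(309200807/1005636772) = 9568256*(309200807/1005636772) = 739628119195648/251409193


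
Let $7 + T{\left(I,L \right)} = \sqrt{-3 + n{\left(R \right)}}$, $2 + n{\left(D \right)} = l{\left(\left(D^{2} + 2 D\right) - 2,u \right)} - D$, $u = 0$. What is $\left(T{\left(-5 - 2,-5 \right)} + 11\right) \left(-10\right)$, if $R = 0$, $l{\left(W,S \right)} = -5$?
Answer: $-40 - 10 i \sqrt{10} \approx -40.0 - 31.623 i$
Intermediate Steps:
$n{\left(D \right)} = -7 - D$ ($n{\left(D \right)} = -2 - \left(5 + D\right) = -7 - D$)
$T{\left(I,L \right)} = -7 + i \sqrt{10}$ ($T{\left(I,L \right)} = -7 + \sqrt{-3 - 7} = -7 + \sqrt{-10} = -7 + i \sqrt{10}$)
$\left(T{\left(-5 - 2,-5 \right)} + 11\right) \left(-10\right) = \left(\left(-7 + i \sqrt{10}\right) + 11\right) \left(-10\right) = \left(4 + i \sqrt{10}\right) \left(-10\right) = -40 - 10 i \sqrt{10}$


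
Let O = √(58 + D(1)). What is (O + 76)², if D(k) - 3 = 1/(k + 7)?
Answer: (304 + √978)²/16 ≈ 7025.5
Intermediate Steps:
D(k) = 3 + 1/(7 + k) (D(k) = 3 + 1/(k + 7) = 3 + 1/(7 + k))
O = √978/4 (O = √(58 + (22 + 3*1)/(7 + 1)) = √(58 + (22 + 3)/8) = √(58 + (⅛)*25) = √(58 + 25/8) = √(489/8) = √978/4 ≈ 7.8182)
(O + 76)² = (√978/4 + 76)² = (76 + √978/4)²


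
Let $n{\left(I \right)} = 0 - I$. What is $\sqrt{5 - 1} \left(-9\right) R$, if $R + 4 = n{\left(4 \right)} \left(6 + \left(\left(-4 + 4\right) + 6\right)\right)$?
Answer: $936$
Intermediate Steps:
$n{\left(I \right)} = - I$
$R = -52$ ($R = -4 + \left(-1\right) 4 \left(6 + \left(\left(-4 + 4\right) + 6\right)\right) = -4 - 4 \left(6 + \left(0 + 6\right)\right) = -4 - 4 \left(6 + 6\right) = -4 - 48 = -52$)
$\sqrt{5 - 1} \left(-9\right) R = \sqrt{5 - 1} \left(-9\right) \left(-52\right) = \sqrt{4} \left(-9\right) \left(-52\right) = 2 \left(-9\right) \left(-52\right) = \left(-18\right) \left(-52\right) = 936$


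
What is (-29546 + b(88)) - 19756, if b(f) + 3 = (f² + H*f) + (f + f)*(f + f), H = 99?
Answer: -1873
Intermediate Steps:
b(f) = -3 + 5*f² + 99*f (b(f) = -3 + ((f² + 99*f) + (f + f)*(f + f)) = -3 + ((f² + 99*f) + (2*f)*(2*f)) = -3 + ((f² + 99*f) + 4*f²) = -3 + (5*f² + 99*f) = -3 + 5*f² + 99*f)
(-29546 + b(88)) - 19756 = (-29546 + (-3 + 5*88² + 99*88)) - 19756 = (-29546 + (-3 + 5*7744 + 8712)) - 19756 = (-29546 + (-3 + 38720 + 8712)) - 19756 = (-29546 + 47429) - 19756 = 17883 - 19756 = -1873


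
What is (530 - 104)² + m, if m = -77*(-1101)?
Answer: 266253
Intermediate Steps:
m = 84777
(530 - 104)² + m = (530 - 104)² + 84777 = 426² + 84777 = 181476 + 84777 = 266253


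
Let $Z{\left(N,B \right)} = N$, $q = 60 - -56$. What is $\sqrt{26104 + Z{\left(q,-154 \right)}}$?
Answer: $2 \sqrt{6555} \approx 161.93$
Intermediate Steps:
$q = 116$ ($q = 60 + 56 = 116$)
$\sqrt{26104 + Z{\left(q,-154 \right)}} = \sqrt{26104 + 116} = \sqrt{26220} = 2 \sqrt{6555}$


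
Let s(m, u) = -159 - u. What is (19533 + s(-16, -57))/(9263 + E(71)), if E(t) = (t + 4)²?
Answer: 19431/14888 ≈ 1.3051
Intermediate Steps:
E(t) = (4 + t)²
(19533 + s(-16, -57))/(9263 + E(71)) = (19533 + (-159 - 1*(-57)))/(9263 + (4 + 71)²) = (19533 + (-159 + 57))/(9263 + 75²) = (19533 - 102)/(9263 + 5625) = 19431/14888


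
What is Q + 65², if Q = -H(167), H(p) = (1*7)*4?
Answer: 4197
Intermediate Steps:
H(p) = 28 (H(p) = 7*4 = 28)
Q = -28 (Q = -1*28 = -28)
Q + 65² = -28 + 65² = -28 + 4225 = 4197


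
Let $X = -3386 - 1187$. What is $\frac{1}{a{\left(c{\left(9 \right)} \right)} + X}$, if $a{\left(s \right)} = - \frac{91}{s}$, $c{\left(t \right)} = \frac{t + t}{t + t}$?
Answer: $- \frac{1}{4664} \approx -0.00021441$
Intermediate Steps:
$X = -4573$
$c{\left(t \right)} = 1$ ($c{\left(t \right)} = \frac{2 t}{2 t} = 2 t \frac{1}{2 t} = 1$)
$\frac{1}{a{\left(c{\left(9 \right)} \right)} + X} = \frac{1}{- \frac{91}{1} - 4573} = \frac{1}{\left(-91\right) 1 - 4573} = \frac{1}{-91 - 4573} = \frac{1}{-4664} = - \frac{1}{4664}$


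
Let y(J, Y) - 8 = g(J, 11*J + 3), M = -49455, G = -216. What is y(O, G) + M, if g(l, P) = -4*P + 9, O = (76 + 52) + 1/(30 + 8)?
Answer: -1046580/19 ≈ -55083.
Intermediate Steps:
O = 4865/38 (O = 128 + 1/38 = 4865/38 ≈ 128.03)
g(l, P) = 9 - 4*P
y(J, Y) = 5 - 44*J (y(J, Y) = 8 + (9 - 4*(11*J + 3)) = 8 + (9 - 4*(3 + 11*J)) = 8 + (9 + (-12 - 44*J)) = 8 + (-3 - 44*J) = 5 - 44*J)
y(O, G) + M = (5 - 44*4865/38) - 49455 = (5 - 107030/19) - 49455 = -106935/19 - 49455 = -1046580/19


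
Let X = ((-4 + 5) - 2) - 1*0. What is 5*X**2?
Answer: 5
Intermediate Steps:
X = -1 (X = (1 - 2) + 0 = -1 + 0 = -1)
5*X**2 = 5*(-1)**2 = 5*1 = 5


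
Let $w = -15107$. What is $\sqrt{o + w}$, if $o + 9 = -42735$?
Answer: $i \sqrt{57851} \approx 240.52 i$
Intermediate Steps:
$o = -42744$ ($o = -9 - 42735 = -42744$)
$\sqrt{o + w} = \sqrt{-42744 - 15107} = \sqrt{-57851} = i \sqrt{57851}$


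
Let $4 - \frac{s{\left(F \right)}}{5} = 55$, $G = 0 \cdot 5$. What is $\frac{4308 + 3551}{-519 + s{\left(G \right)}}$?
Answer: $- \frac{7859}{774} \approx -10.154$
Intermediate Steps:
$G = 0$
$s{\left(F \right)} = -255$ ($s{\left(F \right)} = 20 - 275 = -255$)
$\frac{4308 + 3551}{-519 + s{\left(G \right)}} = \frac{4308 + 3551}{-519 - 255} = \frac{7859}{-774} = 7859 \left(- \frac{1}{774}\right) = - \frac{7859}{774}$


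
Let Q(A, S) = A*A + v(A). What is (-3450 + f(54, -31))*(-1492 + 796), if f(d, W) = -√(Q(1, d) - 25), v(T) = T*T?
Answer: 2401200 + 696*I*√23 ≈ 2.4012e+6 + 3337.9*I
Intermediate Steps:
v(T) = T²
Q(A, S) = 2*A² (Q(A, S) = A*A + A² = A² + A² = 2*A²)
f(d, W) = -I*√23 (f(d, W) = -√(2*1² - 25) = -√(2*1 - 25) = -√(2 - 25) = -√(-23) = -I*√23)
(-3450 + f(54, -31))*(-1492 + 796) = (-3450 - I*√23)*(-1492 + 796) = (-3450 - I*√23)*(-696) = 2401200 + 696*I*√23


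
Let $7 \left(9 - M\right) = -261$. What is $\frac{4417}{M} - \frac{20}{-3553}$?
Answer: $\frac{109861687}{1151172} \approx 95.435$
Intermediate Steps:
$M = \frac{324}{7}$ ($M = 9 - - \frac{261}{7} = 9 + \frac{261}{7} = \frac{324}{7} \approx 46.286$)
$\frac{4417}{M} - \frac{20}{-3553} = \frac{4417}{\frac{324}{7}} - \frac{20}{-3553} = 4417 \cdot \frac{7}{324} - - \frac{20}{3553} = \frac{30919}{324} + \frac{20}{3553} = \frac{109861687}{1151172}$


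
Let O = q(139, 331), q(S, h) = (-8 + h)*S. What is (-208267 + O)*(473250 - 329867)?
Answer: -23424480710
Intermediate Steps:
q(S, h) = S*(-8 + h)
O = 44897 (O = 139*(-8 + 331) = 139*323 = 44897)
(-208267 + O)*(473250 - 329867) = (-208267 + 44897)*(473250 - 329867) = -163370*143383 = -23424480710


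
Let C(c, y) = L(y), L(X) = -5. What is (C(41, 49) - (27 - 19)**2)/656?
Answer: -69/656 ≈ -0.10518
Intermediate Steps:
C(c, y) = -5
(C(41, 49) - (27 - 19)**2)/656 = (-5 - (27 - 19)**2)/656 = (-5 - 1*8**2)*(1/656) = (-5 - 1*64)*(1/656) = (-5 - 64)*(1/656) = -69*1/656 = -69/656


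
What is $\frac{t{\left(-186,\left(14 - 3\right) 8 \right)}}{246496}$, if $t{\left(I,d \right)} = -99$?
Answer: $- \frac{99}{246496} \approx -0.00040163$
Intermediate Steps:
$\frac{t{\left(-186,\left(14 - 3\right) 8 \right)}}{246496} = - \frac{99}{246496}$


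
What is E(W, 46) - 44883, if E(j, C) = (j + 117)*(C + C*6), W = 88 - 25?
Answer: 13077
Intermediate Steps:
W = 63
E(j, C) = 7*C*(117 + j) (E(j, C) = (117 + j)*(C + 6*C) = (117 + j)*(7*C) = 7*C*(117 + j))
E(W, 46) - 44883 = 7*46*(117 + 63) - 44883 = 7*46*180 - 44883 = 57960 - 44883 = 13077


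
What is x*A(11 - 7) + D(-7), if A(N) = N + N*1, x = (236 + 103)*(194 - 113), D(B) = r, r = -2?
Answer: 219670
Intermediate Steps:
D(B) = -2
x = 27459 (x = 339*81 = 27459)
A(N) = 2*N (A(N) = N + N = 2*N)
x*A(11 - 7) + D(-7) = 27459*(2*(11 - 7)) - 2 = 27459*(2*4) - 2 = 27459*8 - 2 = 219672 - 2 = 219670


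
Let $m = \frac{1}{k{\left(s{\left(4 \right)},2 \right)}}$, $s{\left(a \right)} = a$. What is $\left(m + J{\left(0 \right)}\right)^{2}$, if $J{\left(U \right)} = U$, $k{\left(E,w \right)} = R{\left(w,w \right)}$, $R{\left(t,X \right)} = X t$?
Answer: $\frac{1}{16} \approx 0.0625$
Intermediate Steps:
$k{\left(E,w \right)} = w^{2}$ ($k{\left(E,w \right)} = w w = w^{2}$)
$m = \frac{1}{4}$ ($m = \frac{1}{2^{2}} = \frac{1}{4} \approx 0.25$)
$\left(m + J{\left(0 \right)}\right)^{2} = \left(\frac{1}{4} + 0\right)^{2} = \left(\frac{1}{4}\right)^{2} = \frac{1}{16}$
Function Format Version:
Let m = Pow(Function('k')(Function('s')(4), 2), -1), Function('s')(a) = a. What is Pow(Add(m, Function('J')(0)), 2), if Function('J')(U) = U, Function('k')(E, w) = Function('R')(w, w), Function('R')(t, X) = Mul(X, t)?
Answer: Rational(1, 16) ≈ 0.062500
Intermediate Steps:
Function('k')(E, w) = Pow(w, 2) (Function('k')(E, w) = Mul(w, w) = Pow(w, 2))
m = Rational(1, 4) (m = Pow(Pow(2, 2), -1) = Pow(4, -1) = Rational(1, 4) ≈ 0.25000)
Pow(Add(m, Function('J')(0)), 2) = Pow(Add(Rational(1, 4), 0), 2) = Pow(Rational(1, 4), 2) = Rational(1, 16)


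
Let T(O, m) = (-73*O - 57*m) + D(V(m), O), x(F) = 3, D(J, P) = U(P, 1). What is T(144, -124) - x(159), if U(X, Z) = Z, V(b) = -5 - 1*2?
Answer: -3446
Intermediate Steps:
V(b) = -7 (V(b) = -5 - 2 = -7)
D(J, P) = 1
T(O, m) = 1 - 73*O - 57*m (T(O, m) = (-73*O - 57*m) + 1 = 1 - 73*O - 57*m)
T(144, -124) - x(159) = (1 - 73*144 - 57*(-124)) - 1*3 = (1 - 10512 + 7068) - 3 = -3443 - 3 = -3446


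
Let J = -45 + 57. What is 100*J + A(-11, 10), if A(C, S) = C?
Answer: 1189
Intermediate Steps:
J = 12
100*J + A(-11, 10) = 100*12 - 11 = 1200 - 11 = 1189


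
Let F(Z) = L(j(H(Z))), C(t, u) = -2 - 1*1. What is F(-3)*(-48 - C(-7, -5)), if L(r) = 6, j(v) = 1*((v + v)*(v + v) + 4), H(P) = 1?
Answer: -270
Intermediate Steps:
C(t, u) = -3 (C(t, u) = -2 - 1 = -3)
j(v) = 4 + 4*v² (j(v) = 1*((2*v)*(2*v) + 4) = 1*(4*v² + 4) = 1*(4 + 4*v²) = 4 + 4*v²)
F(Z) = 6
F(-3)*(-48 - C(-7, -5)) = 6*(-48 - 1*(-3)) = 6*(-48 + 3) = 6*(-45) = -270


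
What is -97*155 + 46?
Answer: -14989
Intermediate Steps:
-97*155 + 46 = -15035 + 46 = -14989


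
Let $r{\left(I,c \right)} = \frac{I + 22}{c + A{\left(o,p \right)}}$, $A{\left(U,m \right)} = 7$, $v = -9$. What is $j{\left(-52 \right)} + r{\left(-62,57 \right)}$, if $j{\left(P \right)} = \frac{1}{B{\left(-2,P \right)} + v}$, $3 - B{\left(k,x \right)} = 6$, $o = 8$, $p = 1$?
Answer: $- \frac{17}{24} \approx -0.70833$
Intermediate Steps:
$B{\left(k,x \right)} = -3$ ($B{\left(k,x \right)} = 3 - 6 = -3$)
$j{\left(P \right)} = - \frac{1}{12}$ ($j{\left(P \right)} = \frac{1}{-3 - 9} = \frac{1}{-12} = - \frac{1}{12}$)
$r{\left(I,c \right)} = \frac{22 + I}{7 + c}$ ($r{\left(I,c \right)} = \frac{I + 22}{c + 7} = \frac{22 + I}{7 + c}$)
$j{\left(-52 \right)} + r{\left(-62,57 \right)} = - \frac{1}{12} + \frac{22 - 62}{7 + 57} = - \frac{1}{12} + \frac{1}{64} \left(-40\right) = - \frac{1}{12} - \frac{5}{8} = - \frac{17}{24}$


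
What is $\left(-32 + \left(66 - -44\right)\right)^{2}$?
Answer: $6084$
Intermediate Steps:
$\left(-32 + \left(66 - -44\right)\right)^{2} = \left(-32 + \left(66 + 44\right)\right)^{2} = \left(-32 + 110\right)^{2} = 78^{2} = 6084$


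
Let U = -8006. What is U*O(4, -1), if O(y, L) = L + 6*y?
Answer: -184138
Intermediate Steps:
U*O(4, -1) = -8006*(-1 + 6*4) = -8006*(-1 + 24) = -8006*23 = -184138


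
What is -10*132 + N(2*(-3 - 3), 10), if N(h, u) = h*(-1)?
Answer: -1308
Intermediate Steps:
N(h, u) = -h
-10*132 + N(2*(-3 - 3), 10) = -10*132 - 2*(-3 - 3) = -1320 - 2*(-6) = -1320 - 1*(-12) = -1320 + 12 = -1308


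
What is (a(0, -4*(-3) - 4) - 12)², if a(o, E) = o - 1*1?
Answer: 169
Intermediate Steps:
a(o, E) = -1 + o (a(o, E) = o - 1 = -1 + o)
(a(0, -4*(-3) - 4) - 12)² = ((-1 + 0) - 12)² = (-1 - 12)² = (-13)² = 169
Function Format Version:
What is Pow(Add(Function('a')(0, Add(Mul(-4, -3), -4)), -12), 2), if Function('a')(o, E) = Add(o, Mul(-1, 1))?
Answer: 169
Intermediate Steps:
Function('a')(o, E) = Add(-1, o) (Function('a')(o, E) = Add(o, -1) = Add(-1, o))
Pow(Add(Function('a')(0, Add(Mul(-4, -3), -4)), -12), 2) = Pow(Add(Add(-1, 0), -12), 2) = Pow(Add(-1, -12), 2) = Pow(-13, 2) = 169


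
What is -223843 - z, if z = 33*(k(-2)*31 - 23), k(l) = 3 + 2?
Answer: -228199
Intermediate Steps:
k(l) = 5
z = 4356 (z = 33*(5*31 - 23) = 33*(155 - 23) = 33*132 = 4356)
-223843 - z = -223843 - 1*4356 = -223843 - 4356 = -228199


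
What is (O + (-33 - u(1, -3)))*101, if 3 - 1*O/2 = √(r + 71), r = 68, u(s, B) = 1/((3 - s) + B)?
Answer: -2626 - 202*√139 ≈ -5007.5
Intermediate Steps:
u(s, B) = 1/(3 + B - s)
O = 6 - 2*√139 (O = 6 - 2*√(68 + 71) = 6 - 2*√139 ≈ -17.580)
(O + (-33 - u(1, -3)))*101 = ((6 - 2*√139) + (-33 - 1/(3 - 3 - 1*1)))*101 = ((6 - 2*√139) + (-33 - 1/(3 - 3 - 1)))*101 = ((6 - 2*√139) + (-33 - 1/(-1)))*101 = ((6 - 2*√139) + (-33 - 1*(-1)))*101 = ((6 - 2*√139) + (-33 + 1))*101 = ((6 - 2*√139) - 32)*101 = (-26 - 2*√139)*101 = -2626 - 202*√139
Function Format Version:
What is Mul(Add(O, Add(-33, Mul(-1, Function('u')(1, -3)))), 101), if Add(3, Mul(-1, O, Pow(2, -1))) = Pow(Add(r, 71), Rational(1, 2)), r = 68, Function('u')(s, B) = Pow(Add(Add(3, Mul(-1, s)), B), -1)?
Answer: Add(-2626, Mul(-202, Pow(139, Rational(1, 2)))) ≈ -5007.5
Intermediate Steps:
Function('u')(s, B) = Pow(Add(3, B, Mul(-1, s)), -1)
O = Add(6, Mul(-2, Pow(139, Rational(1, 2)))) (O = Add(6, Mul(-2, Pow(Add(68, 71), Rational(1, 2)))) = Add(6, Mul(-2, Pow(139, Rational(1, 2)))) ≈ -17.580)
Mul(Add(O, Add(-33, Mul(-1, Function('u')(1, -3)))), 101) = Mul(Add(Add(6, Mul(-2, Pow(139, Rational(1, 2)))), Add(-33, Mul(-1, Pow(Add(3, -3, Mul(-1, 1)), -1)))), 101) = Mul(Add(Add(6, Mul(-2, Pow(139, Rational(1, 2)))), Add(-33, Mul(-1, Pow(Add(3, -3, -1), -1)))), 101) = Mul(Add(Add(6, Mul(-2, Pow(139, Rational(1, 2)))), Add(-33, Mul(-1, Pow(-1, -1)))), 101) = Mul(Add(Add(6, Mul(-2, Pow(139, Rational(1, 2)))), Add(-33, Mul(-1, -1))), 101) = Mul(Add(Add(6, Mul(-2, Pow(139, Rational(1, 2)))), Add(-33, 1)), 101) = Mul(Add(Add(6, Mul(-2, Pow(139, Rational(1, 2)))), -32), 101) = Mul(Add(-26, Mul(-2, Pow(139, Rational(1, 2)))), 101) = Add(-2626, Mul(-202, Pow(139, Rational(1, 2))))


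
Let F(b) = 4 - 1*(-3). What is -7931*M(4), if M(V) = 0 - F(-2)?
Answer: 55517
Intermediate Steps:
F(b) = 7 (F(b) = 4 + 3 = 7)
M(V) = -7 (M(V) = 0 - 1*7 = 0 - 7 = -7)
-7931*M(4) = -7931*(-7) = 55517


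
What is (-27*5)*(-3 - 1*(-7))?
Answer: -540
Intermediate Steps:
(-27*5)*(-3 - 1*(-7)) = -135*(-3 + 7) = -135*4 = -540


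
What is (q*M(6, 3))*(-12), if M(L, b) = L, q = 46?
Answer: -3312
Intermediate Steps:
(q*M(6, 3))*(-12) = (46*6)*(-12) = 276*(-12) = -3312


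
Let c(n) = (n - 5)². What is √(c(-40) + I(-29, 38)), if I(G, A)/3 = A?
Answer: √2139 ≈ 46.249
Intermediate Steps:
I(G, A) = 3*A
c(n) = (-5 + n)²
√(c(-40) + I(-29, 38)) = √((-5 - 40)² + 3*38) = √((-45)² + 114) = √(2025 + 114) = √2139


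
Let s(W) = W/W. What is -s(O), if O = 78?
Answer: -1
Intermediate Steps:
s(W) = 1
-s(O) = -1*1 = -1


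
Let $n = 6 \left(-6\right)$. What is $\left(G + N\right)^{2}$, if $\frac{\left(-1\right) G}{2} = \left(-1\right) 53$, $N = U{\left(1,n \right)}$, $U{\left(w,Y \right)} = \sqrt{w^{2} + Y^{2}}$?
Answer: $\left(106 + \sqrt{1297}\right)^{2} \approx 20168.0$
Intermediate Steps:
$n = -36$
$U{\left(w,Y \right)} = \sqrt{Y^{2} + w^{2}}$
$N = \sqrt{1297}$ ($N = \sqrt{\left(-36\right)^{2} + 1^{2}} = \sqrt{1296 + 1} = \sqrt{1297} \approx 36.014$)
$G = 106$ ($G = - 2 \left(\left(-1\right) 53\right) = \left(-2\right) \left(-53\right) = 106$)
$\left(G + N\right)^{2} = \left(106 + \sqrt{1297}\right)^{2}$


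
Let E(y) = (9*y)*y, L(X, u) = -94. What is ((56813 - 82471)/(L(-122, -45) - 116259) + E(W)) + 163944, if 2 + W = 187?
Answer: 54915034715/116353 ≈ 4.7197e+5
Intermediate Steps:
W = 185 (W = -2 + 187 = 185)
E(y) = 9*y**2
((56813 - 82471)/(L(-122, -45) - 116259) + E(W)) + 163944 = ((56813 - 82471)/(-94 - 116259) + 9*185**2) + 163944 = (-25658/(-116353) + 9*34225) + 163944 = (-25658*(-1/116353) + 308025) + 163944 = (25658/116353 + 308025) + 163944 = 35839658483/116353 + 163944 = 54915034715/116353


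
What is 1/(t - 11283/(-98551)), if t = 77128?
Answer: 98551/7601052811 ≈ 1.2965e-5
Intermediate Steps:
1/(t - 11283/(-98551)) = 1/(77128 - 11283/(-98551)) = 1/(77128 - 11283*(-1/98551)) = 1/(77128 + 11283/98551) = 1/(7601052811/98551) = 98551/7601052811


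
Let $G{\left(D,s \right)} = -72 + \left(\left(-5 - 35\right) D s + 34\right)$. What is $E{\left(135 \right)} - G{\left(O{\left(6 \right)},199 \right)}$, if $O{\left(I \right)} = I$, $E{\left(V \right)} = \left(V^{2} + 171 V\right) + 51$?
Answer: $89159$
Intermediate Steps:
$E{\left(V \right)} = 51 + V^{2} + 171 V$
$G{\left(D,s \right)} = -38 - 40 D s$ ($G{\left(D,s \right)} = -72 + \left(\left(-5 - 35\right) D s + 34\right) = -72 + \left(- 40 D s + 34\right) = -72 - \left(-34 + 40 D s\right) = -38 - 40 D s$)
$E{\left(135 \right)} - G{\left(O{\left(6 \right)},199 \right)} = \left(51 + 135^{2} + 171 \cdot 135\right) - \left(-38 - 240 \cdot 199\right) = \left(51 + 18225 + 23085\right) - \left(-38 - 47760\right) = 41361 - -47798 = 41361 + 47798 = 89159$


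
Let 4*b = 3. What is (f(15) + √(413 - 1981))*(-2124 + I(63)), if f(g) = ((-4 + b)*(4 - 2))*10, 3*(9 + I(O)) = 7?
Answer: 415480/3 - 178976*I*√2/3 ≈ 1.3849e+5 - 84370.0*I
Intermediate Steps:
b = ¾ (b = (¼)*3 = ¾ ≈ 0.75000)
I(O) = -20/3 (I(O) = -9 + (⅓)*7 = -9 + 7/3 = -20/3)
f(g) = -65 (f(g) = ((-4 + ¾)*(4 - 2))*10 = -13/4*2*10 = -13/2*10 = -65)
(f(15) + √(413 - 1981))*(-2124 + I(63)) = (-65 + √(413 - 1981))*(-2124 - 20/3) = (-65 + √(-1568))*(-6392/3) = (-65 + 28*I*√2)*(-6392/3) = 415480/3 - 178976*I*√2/3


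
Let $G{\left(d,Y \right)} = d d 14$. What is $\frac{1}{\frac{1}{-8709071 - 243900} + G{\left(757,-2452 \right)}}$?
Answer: $\frac{8952971}{71826875100105} \approx 1.2465 \cdot 10^{-7}$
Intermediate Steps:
$G{\left(d,Y \right)} = 14 d^{2}$ ($G{\left(d,Y \right)} = d^{2} \cdot 14 = 14 d^{2}$)
$\frac{1}{\frac{1}{-8709071 - 243900} + G{\left(757,-2452 \right)}} = \frac{1}{\frac{1}{-8709071 - 243900} + 14 \cdot 757^{2}} = \frac{1}{\frac{1}{-8709071 + \left(-3032916 + 2789016\right)} + 14 \cdot 573049} = \frac{1}{\frac{1}{-8709071 - 243900} + 8022686} = \frac{1}{\frac{1}{-8952971} + 8022686} = \frac{1}{- \frac{1}{8952971} + 8022686} = \frac{1}{\frac{71826875100105}{8952971}} = \frac{8952971}{71826875100105}$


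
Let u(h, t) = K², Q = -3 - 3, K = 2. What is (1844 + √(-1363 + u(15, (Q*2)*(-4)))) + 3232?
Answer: 5076 + 3*I*√151 ≈ 5076.0 + 36.865*I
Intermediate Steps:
Q = -6
u(h, t) = 4 (u(h, t) = 2² = 4)
(1844 + √(-1363 + u(15, (Q*2)*(-4)))) + 3232 = (1844 + √(-1363 + 4)) + 3232 = (1844 + √(-1359)) + 3232 = (1844 + 3*I*√151) + 3232 = 5076 + 3*I*√151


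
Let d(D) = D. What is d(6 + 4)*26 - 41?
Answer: 219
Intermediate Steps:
d(6 + 4)*26 - 41 = (6 + 4)*26 - 41 = 10*26 - 41 = 260 - 41 = 219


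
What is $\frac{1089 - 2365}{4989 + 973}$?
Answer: $- \frac{58}{271} \approx -0.21402$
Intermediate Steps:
$\frac{1089 - 2365}{4989 + 973} = - \frac{1276}{5962} = \left(-1276\right) \frac{1}{5962} = - \frac{58}{271}$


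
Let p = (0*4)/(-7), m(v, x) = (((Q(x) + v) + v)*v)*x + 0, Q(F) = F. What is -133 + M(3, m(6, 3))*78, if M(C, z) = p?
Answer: -133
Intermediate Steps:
m(v, x) = v*x*(x + 2*v) (m(v, x) = (((x + v) + v)*v)*x + 0 = (((v + x) + v)*v)*x + 0 = ((x + 2*v)*v)*x + 0 = (v*(x + 2*v))*x + 0 = v*x*(x + 2*v) + 0 = v*x*(x + 2*v))
p = 0 (p = 0*(-⅐) = 0)
M(C, z) = 0
-133 + M(3, m(6, 3))*78 = -133 + 0*78 = -133 + 0 = -133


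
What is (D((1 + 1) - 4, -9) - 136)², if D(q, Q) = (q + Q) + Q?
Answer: 24336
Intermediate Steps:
D(q, Q) = q + 2*Q (D(q, Q) = (Q + q) + Q = q + 2*Q)
(D((1 + 1) - 4, -9) - 136)² = ((((1 + 1) - 4) + 2*(-9)) - 136)² = (((2 - 4) - 18) - 136)² = ((-2 - 18) - 136)² = (-20 - 136)² = (-156)² = 24336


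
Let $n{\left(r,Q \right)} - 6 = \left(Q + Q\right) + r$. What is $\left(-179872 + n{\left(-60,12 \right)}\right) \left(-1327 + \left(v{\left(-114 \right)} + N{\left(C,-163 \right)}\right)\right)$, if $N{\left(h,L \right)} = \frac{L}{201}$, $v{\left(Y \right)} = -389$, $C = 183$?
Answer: $\frac{62080402258}{201} \approx 3.0886 \cdot 10^{8}$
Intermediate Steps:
$N{\left(h,L \right)} = \frac{L}{201}$ ($N{\left(h,L \right)} = L \frac{1}{201} = \frac{L}{201}$)
$n{\left(r,Q \right)} = 6 + r + 2 Q$ ($n{\left(r,Q \right)} = 6 + \left(\left(Q + Q\right) + r\right) = 6 + \left(2 Q + r\right) = 6 + \left(r + 2 Q\right) = 6 + r + 2 Q$)
$\left(-179872 + n{\left(-60,12 \right)}\right) \left(-1327 + \left(v{\left(-114 \right)} + N{\left(C,-163 \right)}\right)\right) = \left(-179872 + \left(6 - 60 + 2 \cdot 12\right)\right) \left(-1327 + \left(-389 + \frac{1}{201} \left(-163\right)\right)\right) = \left(-179872 + \left(6 - 60 + 24\right)\right) \left(-1327 - \frac{78352}{201}\right) = \left(-179872 - 30\right) \left(-1327 - \frac{78352}{201}\right) = \left(-179902\right) \left(- \frac{345079}{201}\right) = \frac{62080402258}{201}$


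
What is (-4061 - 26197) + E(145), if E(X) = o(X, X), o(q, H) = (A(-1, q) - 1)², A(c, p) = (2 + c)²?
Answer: -30258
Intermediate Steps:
o(q, H) = 0 (o(q, H) = ((2 - 1)² - 1)² = (1² - 1)² = (1 - 1)² = 0² = 0)
E(X) = 0
(-4061 - 26197) + E(145) = (-4061 - 26197) + 0 = -30258 + 0 = -30258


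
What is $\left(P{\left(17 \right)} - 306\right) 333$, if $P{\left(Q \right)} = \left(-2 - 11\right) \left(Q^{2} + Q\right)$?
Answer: $-1426572$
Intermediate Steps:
$P{\left(Q \right)} = - 13 Q - 13 Q^{2}$ ($P{\left(Q \right)} = - 13 \left(Q + Q^{2}\right) = - 13 Q - 13 Q^{2}$)
$\left(P{\left(17 \right)} - 306\right) 333 = \left(\left(-13\right) 17 \left(1 + 17\right) - 306\right) 333 = \left(\left(-13\right) 17 \cdot 18 - 306\right) 333 = \left(-3978 - 306\right) 333 = \left(-4284\right) 333 = -1426572$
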